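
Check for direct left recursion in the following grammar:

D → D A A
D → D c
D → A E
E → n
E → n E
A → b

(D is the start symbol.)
Yes, D is left-recursive

Direct left recursion occurs when N → N α for some non-terminal N (the right-hand side begins with the left-hand side itself).

D → D A A: LEFT RECURSIVE (starts with D)
D → D c: LEFT RECURSIVE (starts with D)
D → A E: starts with A
E → n: starts with n
E → n E: starts with n
A → b: starts with b

The grammar has direct left recursion on: D.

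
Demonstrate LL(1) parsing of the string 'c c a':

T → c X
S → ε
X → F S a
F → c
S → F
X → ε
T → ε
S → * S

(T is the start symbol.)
Stack is shown with the top on the left.

Stack    Input    Action
------------------------
T $      c c a $  output T → c X
c X $    c c a $  match 'c'
X $      c a $    output X → F S a
F S a $  c a $    output F → c
c S a $  c a $    match 'c'
S a $    a $      output S → ε
a $      a $      match 'a'
$        $        accept

The string is accepted.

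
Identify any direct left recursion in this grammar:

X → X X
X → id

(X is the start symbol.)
Yes, X is left-recursive

Direct left recursion occurs when N → N α for some non-terminal N (the right-hand side begins with the left-hand side itself).

X → X X: LEFT RECURSIVE (starts with X)
X → id: starts with id

The grammar has direct left recursion on: X.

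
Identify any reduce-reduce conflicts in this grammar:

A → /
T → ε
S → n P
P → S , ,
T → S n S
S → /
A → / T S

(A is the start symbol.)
A reduce-reduce conflict occurs when an LR(0) state has two complete items [A → α .] and [B → β .] — both call for a reduction, and with no lookahead the parser cannot choose between them.

Augment with A' → A and build the canonical LR(0) collection (I0 = CLOSURE({[A' → . A]}), then GOTO on every symbol after a dot until no new states appear). It has 14 states:
  I0: { [A → . / T S], [A → . /], [A' → . A] }  — shift
  I1: { [A → / . T S], [A → / .], [S → . /], [S → . n P], [T → . S n S], [T → .] }  — shift, 2 reduces
  I2: { [A' → A .] }  — accept
  I3: { [S → / .] }  — reduce
  I4: { [T → S . n S] }  — shift
  I5: { [A → / T . S], [S → . /], [S → . n P] }  — shift
  I6: { [P → . S , ,], [S → . /], [S → . n P], [S → n . P] }  — shift
  I7: { [S → n P .] }  — reduce
  I8: { [P → S . , ,] }  — shift
  I9: { [P → S , . ,] }  — shift
  I10: { [P → S , , .] }  — reduce
  I11: { [A → / T S .] }  — reduce
  I12: { [S → . /], [S → . n P], [T → S n . S] }  — shift
  I13: { [T → S n S .] }  — reduce

I1 contains complete items [A → / .], [T → .] — reduce-reduce conflict.

Answer: Yes — I1: [A → / .] vs [T → .]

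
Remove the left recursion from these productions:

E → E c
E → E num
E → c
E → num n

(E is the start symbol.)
E is directly left-recursive. The standard transformation for
  A → A α₁ | ... | A α_m | β₁ | ... | β_n
is
  A  → β₁ A' | ... | β_n A'
  A' → α₁ A' | ... | α_m A' | ε

E → c becomes E → c E'
E → num n becomes E → num n E'
E → E c becomes E' → c E'
E → E num becomes E' → num E'
Add E' → ε

Resulting grammar:
E → c E'
E → num n E'
E' → c E'
E' → num E'
E' → ε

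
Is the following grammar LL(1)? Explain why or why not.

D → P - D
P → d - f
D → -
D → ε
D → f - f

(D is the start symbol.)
Relevant sets:
  FIRST(P) = { 'd' }
  FOLLOW(D) = { $ }

For D:
  PREDICT(D → P '-' D) = { 'd' }
  PREDICT(D → '-') = { '-' }
  PREDICT(D → ε) = { $ }
  PREDICT(D → f '-' f) = { 'f' }
P has a single production, so nothing to check there.

All predict sets are disjoint. The grammar IS LL(1).

Answer: Yes, the grammar is LL(1).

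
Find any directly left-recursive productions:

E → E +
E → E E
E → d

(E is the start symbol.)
Yes, E is left-recursive

E → E +: LEFT RECURSIVE (starts with E)
E → E E: LEFT RECURSIVE (starts with E)
E → d: starts with d

The grammar has direct left recursion on: E.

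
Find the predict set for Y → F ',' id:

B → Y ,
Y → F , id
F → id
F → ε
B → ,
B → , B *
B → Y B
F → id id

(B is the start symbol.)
{ ',', 'id' }

PREDICT(Y → F ',' id) = (FIRST(RHS) \ {ε}) ∪ (FOLLOW(Y) if ε ∈ FIRST(RHS), i.e. RHS ⇒* ε)
FIRST(F) = { 'id', ε }
FIRST(F ',' id) = { ',', 'id' }
ε ∉ FIRST(F ',' id), so FOLLOW(Y) is not added.
PREDICT(Y → F ',' id) = { ',', 'id' }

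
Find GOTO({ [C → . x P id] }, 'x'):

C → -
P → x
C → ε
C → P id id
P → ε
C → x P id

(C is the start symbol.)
{ [C → x . P id], [P → . x], [P → .] }

GOTO(I, 'x') = CLOSURE({ [A → αX.β] : [A → α.Xβ] ∈ I, X = 'x' })

Items with dot before 'x', with the dot advanced:
  [C → . x P id] → [C → x . P id]
Closure of the advanced items:
  [C → x . P id] has the dot before P: add [P → . x], [P → .]

GOTO = { [C → x . P id], [P → . x], [P → .] }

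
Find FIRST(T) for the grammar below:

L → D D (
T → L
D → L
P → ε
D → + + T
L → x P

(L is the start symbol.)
{ '+', 'x' }

FIRST sets of the other non-terminals involved (by the same procedure, iterated to a fixed point):
  FIRST(L) = { '+', 'x' }

From T → L:
  - L is a non-terminal: add FIRST(L) \ {ε} = { '+', 'x' }
    L is not nullable, so stop

Collecting: FIRST(T) = { '+', 'x' }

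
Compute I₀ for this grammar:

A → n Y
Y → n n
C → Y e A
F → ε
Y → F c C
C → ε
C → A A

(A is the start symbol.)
First, augment the grammar with A' → A
I₀ = CLOSURE({ [A' → . A] }):
  [A' → . A] has the dot before A: add [A → . n Y]
No further items can be added.

I₀ = { [A → . n Y], [A' → . A] }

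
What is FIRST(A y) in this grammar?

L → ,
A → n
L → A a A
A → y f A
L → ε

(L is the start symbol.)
FIRST sets of the non-terminals involved (from the grammar, by fixed-point iteration):
  FIRST(A) = { 'n', 'y' }

To compute FIRST(A y), process the symbols left to right:
Symbol A is a non-terminal. Add FIRST(A) \ {ε} = { 'n', 'y' }
A is not nullable (ε ∉ FIRST(A)), so stop here.
FIRST(A y) = { 'n', 'y' }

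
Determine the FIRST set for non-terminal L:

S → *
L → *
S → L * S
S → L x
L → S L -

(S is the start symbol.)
{ '*' }

To compute FIRST(L), examine every production with L on the left-hand side, reading each right-hand side left to right until a non-nullable symbol is reached.

FIRST sets of the other non-terminals involved (by the same procedure, iterated to a fixed point):
  FIRST(S) = { '*' }

From L → *:
  - '*' is a terminal: add '*' and stop
From L → S L -:
  - S is a non-terminal: add FIRST(S) \ {ε} = { '*' }
    S is not nullable, so stop

Collecting: FIRST(L) = { '*' }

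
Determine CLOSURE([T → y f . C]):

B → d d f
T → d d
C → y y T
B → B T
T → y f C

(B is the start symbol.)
Start with: [T → y f . C]
  [T → y f . C] has the dot before C: add [C → . y y T]
No further items can be added.

CLOSURE = { [C → . y y T], [T → y f . C] }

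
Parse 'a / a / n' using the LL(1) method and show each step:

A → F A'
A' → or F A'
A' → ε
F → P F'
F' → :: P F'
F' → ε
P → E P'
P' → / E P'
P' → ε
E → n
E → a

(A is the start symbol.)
LL(1) parsing maintains a stack (initially the start symbol over $) and the input. At each step: if the stack top is a terminal, match it against the current input token; if it is a non-terminal N, replace it with the RHS of M[N, lookahead] (the unique production whose predict set contains the lookahead).

Stack is shown with the top on the left.

Stack           Input        Action
-----------------------------------
A $             a / a / n $  output A → F A'
F A' $          a / a / n $  output F → P F'
P F' A' $       a / a / n $  output P → E P'
E P' F' A' $    a / a / n $  output E → a
a P' F' A' $    a / a / n $  match 'a'
P' F' A' $      / a / n $    output P' → / E P'
/ E P' F' A' $  / a / n $    match '/'
E P' F' A' $    a / n $      output E → a
a P' F' A' $    a / n $      match 'a'
P' F' A' $      / n $        output P' → / E P'
/ E P' F' A' $  / n $        match '/'
E P' F' A' $    n $          output E → n
n P' F' A' $    n $          match 'n'
P' F' A' $      $            output P' → ε
F' A' $         $            output F' → ε
A' $            $            output A' → ε
$               $            accept

The string is accepted.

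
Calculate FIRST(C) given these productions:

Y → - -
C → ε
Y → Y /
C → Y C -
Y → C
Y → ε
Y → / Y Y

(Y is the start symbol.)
To compute FIRST(C), examine every production with C on the left-hand side, reading each right-hand side left to right until a non-nullable symbol is reached.

FIRST sets of the other non-terminals involved (by the same procedure, iterated to a fixed point):
  FIRST(Y) = { '-', '/', ε }

From C → ε:
  - ε-production, so ε ∈ FIRST(C)
From C → Y C -:
  - Y is a non-terminal: add FIRST(Y) \ {ε} = { '-', '/' }
    Y is nullable, so continue to the next symbol
  - C is the symbol being defined: contributes nothing new
    C is nullable, so continue to the next symbol
  - '-' is a terminal: add '-' and stop

Collecting: FIRST(C) = { '-', '/', ε }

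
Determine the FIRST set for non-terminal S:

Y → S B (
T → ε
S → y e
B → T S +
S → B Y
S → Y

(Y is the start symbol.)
To compute FIRST(S), examine every production with S on the left-hand side, reading each right-hand side left to right until a non-nullable symbol is reached.

FIRST sets of the other non-terminals involved (by the same procedure, iterated to a fixed point):
  FIRST(B) = { 'y' }
  FIRST(Y) = { 'y' }

From S → y e:
  - y is a terminal: add 'y' and stop
From S → B Y:
  - B is a non-terminal: add FIRST(B) \ {ε} = { 'y' }
    B is not nullable, so stop
From S → Y:
  - Y is a non-terminal: add FIRST(Y) \ {ε} = { 'y' }
    Y is not nullable, so stop

Collecting: FIRST(S) = { 'y' }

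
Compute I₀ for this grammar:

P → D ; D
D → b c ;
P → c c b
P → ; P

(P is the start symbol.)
{ [D → . b c ;], [P → . ; P], [P → . D ; D], [P → . c c b], [P' → . P] }

First, augment the grammar with P' → P
I₀ = CLOSURE({ [P' → . P] }):
  [P' → . P] has the dot before P: add [P → . D ; D], [P → . c c b], [P → . ; P]
  [P → . D ; D] has the dot before D: add [D → . b c ;]
No further items can be added.

I₀ = { [D → . b c ;], [P → . ; P], [P → . D ; D], [P → . c c b], [P' → . P] }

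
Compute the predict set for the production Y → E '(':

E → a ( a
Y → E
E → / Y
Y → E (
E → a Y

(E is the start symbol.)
PREDICT(Y → E '(') = (FIRST(RHS) \ {ε}) ∪ (FOLLOW(Y) if ε ∈ FIRST(RHS), i.e. RHS ⇒* ε)
FIRST(E) = { '/', 'a' }
FIRST(E '(') = { '/', 'a' }
ε ∉ FIRST(E '('), so FOLLOW(Y) is not added.
PREDICT(Y → E '(') = { '/', 'a' }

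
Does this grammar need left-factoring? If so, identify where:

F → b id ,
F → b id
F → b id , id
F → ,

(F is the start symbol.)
Left-factoring is needed when two productions for the same non-terminal
share a common prefix on the right-hand side.

Productions for F:
  F → b id ,
  F → b id
  F → b id , id
  F → ,

Found common prefix 'b id' in productions for F

Answer: Yes, F has productions with common prefix 'b id'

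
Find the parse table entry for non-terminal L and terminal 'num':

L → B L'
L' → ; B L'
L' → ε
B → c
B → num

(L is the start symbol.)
L → B L'

To find M[L, 'num'], we find productions for L where 'num' is in the predict set (PREDICT(N → α) = (FIRST(α) \ {ε}) ∪ (FOLLOW(N) if α ⇒* ε)).

Relevant sets:
  FIRST(B) = { 'c', 'num' }

L → B L': PREDICT = { 'c', 'num' }
  'num' is in predict set, so this production goes in M[L, 'num']

M[L, 'num'] = L → B L'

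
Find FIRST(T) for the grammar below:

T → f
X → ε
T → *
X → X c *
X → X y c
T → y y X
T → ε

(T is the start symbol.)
To compute FIRST(T), examine every production with T on the left-hand side, reading each right-hand side left to right until a non-nullable symbol is reached.

From T → f:
  - f is a terminal: add 'f' and stop
From T → *:
  - '*' is a terminal: add '*' and stop
From T → y y X:
  - y is a terminal: add 'y' and stop
From T → ε:
  - ε-production, so ε ∈ FIRST(T)

Collecting: FIRST(T) = { '*', 'f', 'y', ε }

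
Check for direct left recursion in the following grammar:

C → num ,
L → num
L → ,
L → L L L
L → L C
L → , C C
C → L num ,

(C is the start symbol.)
C → num ,: starts with num
L → num: starts with num
L → ,: starts with ','
L → L L L: LEFT RECURSIVE (starts with L)
L → L C: LEFT RECURSIVE (starts with L)
L → , C C: starts with ','
C → L num ,: starts with L

The grammar has direct left recursion on: L.

Answer: Yes, L is left-recursive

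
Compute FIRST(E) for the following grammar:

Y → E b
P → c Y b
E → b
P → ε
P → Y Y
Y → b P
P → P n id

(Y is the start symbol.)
To compute FIRST(E), examine every production with E on the left-hand side, reading each right-hand side left to right until a non-nullable symbol is reached.

From E → b:
  - b is a terminal: add 'b' and stop

Collecting: FIRST(E) = { 'b' }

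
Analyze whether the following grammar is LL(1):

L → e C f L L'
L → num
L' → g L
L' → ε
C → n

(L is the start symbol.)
No. Predict set conflict for L': { 'g' }

A grammar is LL(1) if for each non-terminal N with multiple productions, the predict sets of those productions are pairwise disjoint, where PREDICT(N → α) = (FIRST(α) \ {ε}) ∪ (FOLLOW(N) if α ⇒* ε).

Relevant sets:
  FOLLOW(L') = { $, 'g' }

For L:
  PREDICT(L → e C f L L') = { 'e' }
  PREDICT(L → num) = { 'num' }
For L':
  PREDICT(L' → g L) = { 'g' }
  PREDICT(L' → ε) = { $, 'g' }
C has a single production, so nothing to check there.

Conflict found: Predict set conflict for L': { 'g' }
The grammar is NOT LL(1).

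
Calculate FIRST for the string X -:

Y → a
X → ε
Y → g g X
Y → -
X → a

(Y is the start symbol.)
FIRST sets of the non-terminals involved (from the grammar, by fixed-point iteration):
  FIRST(X) = { 'a', ε }

To compute FIRST(X -), process the symbols left to right:
Symbol X is a non-terminal. Add FIRST(X) \ {ε} = { 'a' }
X is nullable (ε ∈ FIRST(X)), continue to the next symbol.
Symbol - is a terminal. Add '-' and stop.
FIRST(X -) = { '-', 'a' }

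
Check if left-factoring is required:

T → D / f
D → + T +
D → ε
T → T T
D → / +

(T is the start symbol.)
Left-factoring is needed when two productions for the same non-terminal
share a common prefix on the right-hand side.

Productions for T:
  T → D / f
  T → T T
Productions for D:
  D → + T +
  D → ε
  D → / +

No common prefixes found.

Answer: No, left-factoring is not needed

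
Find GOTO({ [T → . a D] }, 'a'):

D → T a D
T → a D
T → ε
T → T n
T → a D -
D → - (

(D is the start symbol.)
GOTO(I, 'a') = CLOSURE({ [A → αX.β] : [A → α.Xβ] ∈ I, X = 'a' })

Items with dot before 'a', with the dot advanced:
  [T → . a D] → [T → a . D]
Closure of the advanced items:
  [T → a . D] has the dot before D: add [D → . T a D], [D → . - (]
  [D → . T a D] has the dot before T: add [T → . a D], [T → .], [T → . T n], [T → . a D -]

GOTO = { [D → . - (], [D → . T a D], [T → . T n], [T → . a D -], [T → . a D], [T → .], [T → a . D] }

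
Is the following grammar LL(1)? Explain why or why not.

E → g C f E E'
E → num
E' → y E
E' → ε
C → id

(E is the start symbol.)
Relevant sets:
  FOLLOW(E') = { $, 'y' }

For E:
  PREDICT(E → g C f E E') = { 'g' }
  PREDICT(E → num) = { 'num' }
For E':
  PREDICT(E' → y E) = { 'y' }
  PREDICT(E' → ε) = { $, 'y' }
C has a single production, so nothing to check there.

Conflict found: Predict set conflict for E': { 'y' }
The grammar is NOT LL(1).

Answer: No. Predict set conflict for E': { 'y' }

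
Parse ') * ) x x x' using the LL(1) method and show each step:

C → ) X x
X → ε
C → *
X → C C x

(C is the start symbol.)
LL(1) parsing maintains a stack (initially the start symbol over $) and the input. At each step: if the stack top is a terminal, match it against the current input token; if it is a non-terminal N, replace it with the RHS of M[N, lookahead] (the unique production whose predict set contains the lookahead).

Stack is shown with the top on the left.

Stack        Input          Action
----------------------------------
C $          ) * ) x x x $  output C → ) X x
) X x $      ) * ) x x x $  match ')'
X x $        * ) x x x $    output X → C C x
C C x x $    * ) x x x $    output C → *
* C x x $    * ) x x x $    match '*'
C x x $      ) x x x $      output C → ) X x
) X x x x $  ) x x x $      match ')'
X x x x $    x x x $        output X → ε
x x x $      x x x $        match 'x'
x x $        x x $          match 'x'
x $          x $            match 'x'
$            $              accept

The string is accepted.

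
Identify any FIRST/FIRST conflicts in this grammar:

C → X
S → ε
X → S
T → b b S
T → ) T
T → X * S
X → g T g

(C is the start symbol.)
A FIRST/FIRST conflict occurs when two productions N → α and N → β for the same non-terminal have FIRST(α) ∩ FIRST(β) ≠ ∅ (with ε ∈ FIRST of a nullable right-hand side, so two nullable alternatives also conflict).

FIRST sets of the non-terminals at (or reachable through a nullable prefix from) the front of some alternative:
  FIRST(S) = { ε }
  FIRST(X) = { 'g', ε }

Productions for X:
  X → S: FIRST = { ε }
  X → g T g: FIRST = { 'g' }
Productions for T:
  T → b b S: FIRST = { 'b' }
  T → ) T: FIRST = { ')' }
  T → X * S: FIRST = { '*', 'g' }
C, S have only one production, so no FIRST/FIRST conflict is possible there.

All alternatives of each non-terminal have pairwise disjoint FIRST sets.

Answer: No FIRST/FIRST conflicts.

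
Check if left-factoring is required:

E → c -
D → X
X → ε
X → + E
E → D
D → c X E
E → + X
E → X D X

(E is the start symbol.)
No, left-factoring is not needed

Left-factoring is needed when two productions for the same non-terminal
share a common prefix on the right-hand side.

Productions for E:
  E → c -
  E → D
  E → + X
  E → X D X
Productions for D:
  D → X
  D → c X E
Productions for X:
  X → ε
  X → + E

No common prefixes found.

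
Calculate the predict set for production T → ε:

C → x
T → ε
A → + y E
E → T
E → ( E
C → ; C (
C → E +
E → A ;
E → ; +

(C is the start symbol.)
PREDICT(T → ε) = (FIRST(RHS) \ {ε}) ∪ (FOLLOW(T) if ε ∈ FIRST(RHS), i.e. RHS ⇒* ε)
The right-hand side is ε (FIRST(ε) = { ε }), so the predict set is FOLLOW(T) = { '+', ';' }
PREDICT(T → ε) = { '+', ';' }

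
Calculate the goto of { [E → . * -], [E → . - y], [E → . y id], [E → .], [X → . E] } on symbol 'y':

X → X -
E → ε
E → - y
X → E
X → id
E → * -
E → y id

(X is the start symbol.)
GOTO(I, 'y') = CLOSURE({ [A → αX.β] : [A → α.Xβ] ∈ I, X = 'y' })

Items with dot before 'y', with the dot advanced:
  [E → . y id] → [E → y . id]
Closure adds nothing (no advanced item has the dot before a non-terminal).

GOTO = { [E → y . id] }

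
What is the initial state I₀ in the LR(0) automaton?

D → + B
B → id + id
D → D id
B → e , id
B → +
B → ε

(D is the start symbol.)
{ [D → . + B], [D → . D id], [D' → . D] }

First, augment the grammar with D' → D
I₀ = CLOSURE({ [D' → . D] }):
  [D' → . D] has the dot before D: add [D → . + B], [D → . D id]
No further items can be added.

I₀ = { [D → . + B], [D → . D id], [D' → . D] }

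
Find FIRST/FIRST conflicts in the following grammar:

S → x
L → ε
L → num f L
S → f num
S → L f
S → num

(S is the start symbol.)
Yes. S → f num / S → L f on { 'f' }; S → L f / S → num on { 'num' }

FIRST sets of the non-terminals at (or reachable through a nullable prefix from) the front of some alternative:
  FIRST(L) = { 'num', ε }

Productions for S:
  S → x: FIRST = { 'x' }
  S → f num: FIRST = { 'f' }
  S → L f: FIRST = { 'f', 'num' }
  S → num: FIRST = { 'num' }
Productions for L:
  L → ε: FIRST = { ε }
  L → num f L: FIRST = { 'num' }

Conflict for S: S → f num and S → L f
  Overlap: { 'f' }
Conflict for S: S → L f and S → num
  Overlap: { 'num' }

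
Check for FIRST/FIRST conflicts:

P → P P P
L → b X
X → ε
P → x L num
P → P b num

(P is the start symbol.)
A FIRST/FIRST conflict occurs when two productions N → α and N → β for the same non-terminal have FIRST(α) ∩ FIRST(β) ≠ ∅ (with ε ∈ FIRST of a nullable right-hand side, so two nullable alternatives also conflict).

FIRST sets of the non-terminals at (or reachable through a nullable prefix from) the front of some alternative:
  FIRST(P) = { 'x' }

Productions for P:
  P → P P P: FIRST = { 'x' }
  P → x L num: FIRST = { 'x' }
  P → P b num: FIRST = { 'x' }
L, X have only one production, so no FIRST/FIRST conflict is possible there.

Conflict for P: P → P P P and P → x L num
  Overlap: { 'x' }
Conflict for P: P → P P P and P → P b num
  Overlap: { 'x' }
Conflict for P: P → x L num and P → P b num
  Overlap: { 'x' }

Answer: Yes. P → P P P / P → x L num on { 'x' }; P → P P P / P → P b num on { 'x' }; P → x L num / P → P b num on { 'x' }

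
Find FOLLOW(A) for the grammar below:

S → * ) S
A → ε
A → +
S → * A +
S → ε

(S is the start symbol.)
To compute FOLLOW(A), find every occurrence of A on a right-hand side N → α A β: add FIRST(β) \ {ε}, and if β is empty or nullable also add FOLLOW(N). Iterate to a fixed point.

In S → * A +: A is followed by '+', add FIRST('+') \ {ε} = { '+' }

Taking the union: FOLLOW(A) = { '+' }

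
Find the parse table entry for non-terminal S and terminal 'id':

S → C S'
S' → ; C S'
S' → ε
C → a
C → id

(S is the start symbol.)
S → C S'

To find M[S, 'id'], we find productions for S where 'id' is in the predict set (PREDICT(N → α) = (FIRST(α) \ {ε}) ∪ (FOLLOW(N) if α ⇒* ε)).

Relevant sets:
  FIRST(C) = { 'a', 'id' }

S → C S': PREDICT = { 'a', 'id' }
  'id' is in predict set, so this production goes in M[S, 'id']

M[S, 'id'] = S → C S'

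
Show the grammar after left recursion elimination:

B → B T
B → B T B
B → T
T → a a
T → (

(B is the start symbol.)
B → T B'
B' → T B'
B' → T B B'
B' → ε
T → a a
T → (

B is directly left-recursive. The standard transformation for
  A → A α₁ | ... | A α_m | β₁ | ... | β_n
is
  A  → β₁ A' | ... | β_n A'
  A' → α₁ A' | ... | α_m A' | ε

B → T becomes B → T B'
B → B T becomes B' → T B'
B → B T B becomes B' → T B B'
Add B' → ε

Productions for other non-terminals are unchanged:
  T → a a
  T → (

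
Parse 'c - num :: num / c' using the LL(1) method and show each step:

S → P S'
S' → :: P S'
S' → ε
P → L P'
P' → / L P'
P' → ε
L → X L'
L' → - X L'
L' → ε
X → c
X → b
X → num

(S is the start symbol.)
Stack is shown with the top on the left.

Stack           Input                 Action
--------------------------------------------
S $             c - num :: num / c $  output S → P S'
P S' $          c - num :: num / c $  output P → L P'
L P' S' $       c - num :: num / c $  output L → X L'
X L' P' S' $    c - num :: num / c $  output X → c
c L' P' S' $    c - num :: num / c $  match 'c'
L' P' S' $      - num :: num / c $    output L' → - X L'
- X L' P' S' $  - num :: num / c $    match '-'
X L' P' S' $    num :: num / c $      output X → num
num L' P' S' $  num :: num / c $      match 'num'
L' P' S' $      :: num / c $          output L' → ε
P' S' $         :: num / c $          output P' → ε
S' $            :: num / c $          output S' → :: P S'
:: P S' $       :: num / c $          match '::'
P S' $          num / c $             output P → L P'
L P' S' $       num / c $             output L → X L'
X L' P' S' $    num / c $             output X → num
num L' P' S' $  num / c $             match 'num'
L' P' S' $      / c $                 output L' → ε
P' S' $         / c $                 output P' → / L P'
/ L P' S' $     / c $                 match '/'
L P' S' $       c $                   output L → X L'
X L' P' S' $    c $                   output X → c
c L' P' S' $    c $                   match 'c'
L' P' S' $      $                     output L' → ε
P' S' $         $                     output P' → ε
S' $            $                     output S' → ε
$               $                     accept

The string is accepted.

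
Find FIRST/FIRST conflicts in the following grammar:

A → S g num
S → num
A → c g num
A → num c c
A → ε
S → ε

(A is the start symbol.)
Yes. A → S g num / A → num c c on { 'num' }

A FIRST/FIRST conflict occurs when two productions N → α and N → β for the same non-terminal have FIRST(α) ∩ FIRST(β) ≠ ∅ (with ε ∈ FIRST of a nullable right-hand side, so two nullable alternatives also conflict).

FIRST sets of the non-terminals at (or reachable through a nullable prefix from) the front of some alternative:
  FIRST(S) = { 'num', ε }

Productions for A:
  A → S g num: FIRST = { 'g', 'num' }
  A → c g num: FIRST = { 'c' }
  A → num c c: FIRST = { 'num' }
  A → ε: FIRST = { ε }
Productions for S:
  S → num: FIRST = { 'num' }
  S → ε: FIRST = { ε }

Conflict for A: A → S g num and A → num c c
  Overlap: { 'num' }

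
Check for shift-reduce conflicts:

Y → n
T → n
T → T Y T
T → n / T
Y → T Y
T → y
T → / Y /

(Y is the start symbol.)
Augment with Y' → Y and build the canonical LR(0) collection (I0 = CLOSURE({[Y' → . Y]}), then GOTO on every symbol after a dot until no new states appear). It has 14 states:
  I0: { [T → . / Y /], [T → . T Y T], [T → . n / T], [T → . n], [T → . y], [Y → . T Y], [Y → . n], [Y' → . Y] }  — shift
  I1: { [T → . / Y /], [T → . T Y T], [T → . n / T], [T → . n], [T → . y], [T → / . Y /], [Y → . T Y], [Y → . n] }  — shift
  I2: { [T → . / Y /], [T → . T Y T], [T → . n / T], [T → . n], [T → . y], [T → T . Y T], [Y → . T Y], [Y → . n], [Y → T . Y] }  — shift
  I3: { [Y' → Y .] }  — accept
  I4: { [T → n . / T], [T → n .], [Y → n .] }  — shift, 2 reduces
  I5: { [T → y .] }  — reduce
  I6: { [T → . / Y /], [T → . T Y T], [T → . n / T], [T → . n], [T → . y], [T → n / . T] }  — shift
  I7: { [T → . / Y /], [T → . T Y T], [T → . n / T], [T → . n], [T → . y], [T → T . Y T], [T → n / T .], [Y → . T Y], [Y → . n] }  — shift, reduce
  I8: { [T → n . / T], [T → n .] }  — shift, reduce
  I9: { [T → . / Y /], [T → . T Y T], [T → . n / T], [T → . n], [T → . y], [T → T Y . T] }  — shift
  I10: { [T → . / Y /], [T → . T Y T], [T → . n / T], [T → . n], [T → . y], [T → T . Y T], [T → T Y T .], [Y → . T Y], [Y → . n] }  — shift, reduce
  I11: { [T → . / Y /], [T → . T Y T], [T → . n / T], [T → . n], [T → . y], [T → T Y . T], [Y → T Y .] }  — shift, reduce
  I12: { [T → / Y . /] }  — shift
  I13: { [T → / Y / .] }  — reduce

I4 contains reduce items [T → n .], [Y → n .] and shift item [T → n . / T] — shift-reduce conflict.
I7 contains reduce item [T → n / T .] and shift items [T → . / Y /], [T → . n], [T → . n / T], [T → . y], [Y → . n] — shift-reduce conflict.
I8 contains reduce item [T → n .] and shift item [T → n . / T] — shift-reduce conflict.
I10 contains reduce item [T → T Y T .] and shift items [T → . / Y /], [T → . n], [T → . n / T], [T → . y], [Y → . n] — shift-reduce conflict.
I11 contains reduce item [Y → T Y .] and shift items [T → . / Y /], [T → . n], [T → . n / T], [T → . y] — shift-reduce conflict.

Answer: Yes — I4: [T → n .] vs [T → n . / T]; I7: [T → n / T .] vs [T → . / Y /]; I8: [T → n .] vs [T → n . / T]; I10: [T → T Y T .] vs [T → . / Y /]; I11: [Y → T Y .] vs [T → . / Y /]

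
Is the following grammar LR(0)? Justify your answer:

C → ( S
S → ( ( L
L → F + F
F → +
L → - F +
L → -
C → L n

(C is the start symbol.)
Augment with C' → C and build the canonical LR(0) collection (I0 = CLOSURE({[C' → . C]}), then GOTO on every symbol after a dot until no new states appear). It has 16 states:
  I0: { [C → . ( S], [C → . L n], [C' → . C], [F → . +], [L → . - F +], [L → . -], [L → . F + F] }  — shift
  I1: { [C → ( . S], [S → . ( ( L] }  — shift
  I2: { [F → + .] }  — reduce
  I3: { [F → . +], [L → - . F +], [L → - .] }  — shift, reduce
  I4: { [C' → C .] }  — accept
  I5: { [L → F . + F] }  — shift
  I6: { [C → L . n] }  — shift
  I7: { [C → L n .] }  — reduce
  I8: { [F → . +], [L → F + . F] }  — shift
  I9: { [L → F + F .] }  — reduce
  I10: { [L → - F . +] }  — shift
  I11: { [L → - F + .] }  — reduce
  I12: { [S → ( . ( L] }  — shift
  I13: { [C → ( S .] }  — reduce
  I14: { [F → . +], [L → . - F +], [L → . -], [L → . F + F], [S → ( ( . L] }  — shift
  I15: { [S → ( ( L .] }  — reduce

Conflict in state I3:
  Shift-reduce conflict between [L → - .] and [F → . +]
So the grammar is NOT LR(0).

Answer: No. Shift-reduce conflict between [L → - .] and [F → . +]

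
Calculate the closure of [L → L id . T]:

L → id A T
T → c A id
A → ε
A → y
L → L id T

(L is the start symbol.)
{ [L → L id . T], [T → . c A id] }

To compute CLOSURE, for each item [A → α.Bβ] where B is a non-terminal, add [B → .γ] for all productions B → γ; repeat for the newly added items until nothing changes.

Start with: [L → L id . T]
  [L → L id . T] has the dot before T: add [T → . c A id]
No further items can be added.

CLOSURE = { [L → L id . T], [T → . c A id] }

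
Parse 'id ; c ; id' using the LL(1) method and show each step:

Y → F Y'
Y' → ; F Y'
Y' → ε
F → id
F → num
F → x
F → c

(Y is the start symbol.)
LL(1) parsing maintains a stack (initially the start symbol over $) and the input. At each step: if the stack top is a terminal, match it against the current input token; if it is a non-terminal N, replace it with the RHS of M[N, lookahead] (the unique production whose predict set contains the lookahead).

Stack is shown with the top on the left.

Stack     Input          Action
-------------------------------
Y $       id ; c ; id $  output Y → F Y'
F Y' $    id ; c ; id $  output F → id
id Y' $   id ; c ; id $  match 'id'
Y' $      ; c ; id $     output Y' → ; F Y'
; F Y' $  ; c ; id $     match ';'
F Y' $    c ; id $       output F → c
c Y' $    c ; id $       match 'c'
Y' $      ; id $         output Y' → ; F Y'
; F Y' $  ; id $         match ';'
F Y' $    id $           output F → id
id Y' $   id $           match 'id'
Y' $      $              output Y' → ε
$         $              accept

The string is accepted.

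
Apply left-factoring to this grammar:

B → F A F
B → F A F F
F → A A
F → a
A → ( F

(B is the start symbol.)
B → F A F B'
B' → ε
B' → F
F → A A
F → a
A → ( F

Left-factoring transforms A → αβ₁ | αβ₂ into A → αA' and A' → β₁ | β₂
(α is the longest common prefix among the alternatives). Repeat until
no nonterminal has two alternatives with a common prefix.

Round 1: B has alternatives sharing prefix 'F A F'. Introduce B': B → F A F B'
  Add: B' → ε
  Add: B' → F

No remaining common prefixes — done.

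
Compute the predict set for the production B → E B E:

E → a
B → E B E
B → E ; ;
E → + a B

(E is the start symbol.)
PREDICT(B → E B E) = (FIRST(RHS) \ {ε}) ∪ (FOLLOW(B) if ε ∈ FIRST(RHS), i.e. RHS ⇒* ε)
FIRST(E) = { '+', 'a' }
FIRST(E B E) = { '+', 'a' }
ε ∉ FIRST(E B E), so FOLLOW(B) is not added.
PREDICT(B → E B E) = { '+', 'a' }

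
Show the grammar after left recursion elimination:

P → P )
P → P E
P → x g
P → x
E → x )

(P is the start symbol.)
P → x g P'
P → x P'
P' → ) P'
P' → E P'
P' → ε
E → x )

P is directly left-recursive. The standard transformation for
  A → A α₁ | ... | A α_m | β₁ | ... | β_n
is
  A  → β₁ A' | ... | β_n A'
  A' → α₁ A' | ... | α_m A' | ε

P → x g becomes P → x g P'
P → x becomes P → x P'
P → P ) becomes P' → ) P'
P → P E becomes P' → E P'
Add P' → ε

Productions for other non-terminals are unchanged:
  E → x )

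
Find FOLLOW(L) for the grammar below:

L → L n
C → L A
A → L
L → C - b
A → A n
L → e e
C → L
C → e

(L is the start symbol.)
{ $, '-', 'e', 'n' }

To compute FOLLOW(L), find every occurrence of L on a right-hand side N → α L β: add FIRST(β) \ {ε}, and if β is empty or nullable also add FOLLOW(N). Iterate to a fixed point.

L is the start symbol, so $ ∈ FOLLOW(L).
In L → L n: L is followed by n, add FIRST(n) \ {ε} = { 'n' }
In C → L A: L is followed by A, add FIRST(A) \ {ε} = { 'e' }
In A → L: L is at the end, add FOLLOW(A)
In C → L: L is at the end, add FOLLOW(C)

The FOLLOW sets referred to above (computed the same way, to a fixed point):
  FOLLOW(A) = { '-', 'n' }
  FOLLOW(C) = { '-' }

Taking the union: FOLLOW(L) = { $, '-', 'e', 'n' }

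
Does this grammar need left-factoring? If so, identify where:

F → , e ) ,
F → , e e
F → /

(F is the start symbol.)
Left-factoring is needed when two productions for the same non-terminal
share a common prefix on the right-hand side.

Productions for F:
  F → , e ) ,
  F → , e e
  F → /

Found common prefix ', e' in productions for F

Answer: Yes, F has productions with common prefix ', e'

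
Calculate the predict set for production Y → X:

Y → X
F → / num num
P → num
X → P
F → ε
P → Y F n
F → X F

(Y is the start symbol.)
{ 'num' }

PREDICT(Y → X) = (FIRST(RHS) \ {ε}) ∪ (FOLLOW(Y) if ε ∈ FIRST(RHS), i.e. RHS ⇒* ε)
FIRST(X) = { 'num' }
FIRST(X) = { 'num' }
ε ∉ FIRST(X), so FOLLOW(Y) is not added.
PREDICT(Y → X) = { 'num' }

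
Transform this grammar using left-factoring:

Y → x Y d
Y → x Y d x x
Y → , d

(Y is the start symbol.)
Y → x Y d Y'
Y' → ε
Y' → x x
Y → , d

Left-factoring transforms A → αβ₁ | αβ₂ into A → αA' and A' → β₁ | β₂
(α is the longest common prefix among the alternatives). Repeat until
no nonterminal has two alternatives with a common prefix.

Round 1: Y has alternatives sharing prefix 'x Y d'. Introduce Y': Y → x Y d Y'
  Add: Y' → ε
  Add: Y' → x x

No remaining common prefixes — done.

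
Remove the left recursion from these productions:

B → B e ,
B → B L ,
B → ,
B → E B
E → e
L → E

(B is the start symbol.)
B → , B'
B → E B B'
B' → e , B'
B' → L , B'
B' → ε
E → e
L → E

B is directly left-recursive. The standard transformation for
  A → A α₁ | ... | A α_m | β₁ | ... | β_n
is
  A  → β₁ A' | ... | β_n A'
  A' → α₁ A' | ... | α_m A' | ε

B → , becomes B → , B'
B → E B becomes B → E B B'
B → B e , becomes B' → e , B'
B → B L , becomes B' → L , B'
Add B' → ε

Productions for other non-terminals are unchanged:
  E → e
  L → E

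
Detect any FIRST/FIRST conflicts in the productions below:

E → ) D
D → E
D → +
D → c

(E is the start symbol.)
FIRST sets of the non-terminals at (or reachable through a nullable prefix from) the front of some alternative:
  FIRST(E) = { ')' }

Productions for D:
  D → E: FIRST = { ')' }
  D → +: FIRST = { '+' }
  D → c: FIRST = { 'c' }
E has only one production, so no FIRST/FIRST conflict is possible there.

All alternatives of each non-terminal have pairwise disjoint FIRST sets.

Answer: No FIRST/FIRST conflicts.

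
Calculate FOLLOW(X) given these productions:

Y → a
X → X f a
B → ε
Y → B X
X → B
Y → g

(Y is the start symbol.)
{ $, 'f' }

In X → X f a: X is followed by f a, add FIRST(f a) \ {ε} = { 'f' }
In Y → B X: X is at the end, add FOLLOW(Y)

The FOLLOW sets referred to above (computed the same way, to a fixed point):
  FOLLOW(Y) = { $ }

Taking the union: FOLLOW(X) = { $, 'f' }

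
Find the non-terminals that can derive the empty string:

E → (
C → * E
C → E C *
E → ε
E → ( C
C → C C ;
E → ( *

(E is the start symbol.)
A non-terminal is nullable if it can derive ε (the empty string): either it has an ε-production, or it has a production whose right-hand side consists entirely of nullable non-terminals.

ε-productions: E → ε
So E is immediately nullable.
No further non-terminal can be added: every production for the remaining non-terminals contains a terminal or a non-nullable non-terminal.
Nullable = { 'E' }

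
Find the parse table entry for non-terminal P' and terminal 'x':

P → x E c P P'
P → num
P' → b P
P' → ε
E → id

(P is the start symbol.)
Empty (error entry)

To find M[P', 'x'], we find productions for P' where 'x' is in the predict set (PREDICT(N → α) = (FIRST(α) \ {ε}) ∪ (FOLLOW(N) if α ⇒* ε)).

Relevant sets:
  FOLLOW(P') = { $, 'b' }

P' → b P: PREDICT = { 'b' }
P' → ε: PREDICT = { $, 'b' }

M[P', 'x'] is empty (no production applies)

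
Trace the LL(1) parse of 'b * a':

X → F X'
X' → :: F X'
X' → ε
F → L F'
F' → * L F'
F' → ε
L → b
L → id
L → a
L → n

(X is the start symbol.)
LL(1) parsing maintains a stack (initially the start symbol over $) and the input. At each step: if the stack top is a terminal, match it against the current input token; if it is a non-terminal N, replace it with the RHS of M[N, lookahead] (the unique production whose predict set contains the lookahead).

Stack is shown with the top on the left.

Stack        Input    Action
----------------------------
X $          b * a $  output X → F X'
F X' $       b * a $  output F → L F'
L F' X' $    b * a $  output L → b
b F' X' $    b * a $  match 'b'
F' X' $      * a $    output F' → * L F'
* L F' X' $  * a $    match '*'
L F' X' $    a $      output L → a
a F' X' $    a $      match 'a'
F' X' $      $        output F' → ε
X' $         $        output X' → ε
$            $        accept

The string is accepted.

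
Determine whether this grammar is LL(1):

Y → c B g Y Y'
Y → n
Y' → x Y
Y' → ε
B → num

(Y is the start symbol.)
A grammar is LL(1) if for each non-terminal N with multiple productions, the predict sets of those productions are pairwise disjoint, where PREDICT(N → α) = (FIRST(α) \ {ε}) ∪ (FOLLOW(N) if α ⇒* ε).

Relevant sets:
  FOLLOW(Y') = { $, 'x' }

For Y:
  PREDICT(Y → c B g Y Y') = { 'c' }
  PREDICT(Y → n) = { 'n' }
For Y':
  PREDICT(Y' → x Y) = { 'x' }
  PREDICT(Y' → ε) = { $, 'x' }
B has a single production, so nothing to check there.

Conflict found: Predict set conflict for Y': { 'x' }
The grammar is NOT LL(1).

Answer: No. Predict set conflict for Y': { 'x' }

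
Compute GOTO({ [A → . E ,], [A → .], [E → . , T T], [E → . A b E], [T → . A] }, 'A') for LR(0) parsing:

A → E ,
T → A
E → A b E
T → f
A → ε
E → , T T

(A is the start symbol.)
{ [E → A . b E], [T → A .] }

GOTO(I, 'A') = CLOSURE({ [A → αX.β] : [A → α.Xβ] ∈ I, X = 'A' })

Items with dot before 'A', with the dot advanced:
  [E → . A b E] → [E → A . b E]
  [T → . A] → [T → A .]
Closure adds nothing (no advanced item has the dot before a non-terminal).

GOTO = { [E → A . b E], [T → A .] }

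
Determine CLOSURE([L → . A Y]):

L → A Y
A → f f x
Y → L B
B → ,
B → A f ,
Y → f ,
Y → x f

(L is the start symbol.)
To compute CLOSURE, for each item [A → α.Bβ] where B is a non-terminal, add [B → .γ] for all productions B → γ; repeat for the newly added items until nothing changes.

Start with: [L → . A Y]
  [L → . A Y] has the dot before A: add [A → . f f x]
No further items can be added.

CLOSURE = { [A → . f f x], [L → . A Y] }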